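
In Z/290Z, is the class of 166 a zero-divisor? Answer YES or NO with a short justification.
YES

gcd(166, 290) = 2 > 1, so 166 is not a unit in Z/290Z. In Z/nZ every nonzero non-unit is a zero-divisor: explicitly, take b = 290/gcd = 145 ≠ 0 (mod 290); then 166·145 = 24070 = 83·290, i.e. 166·145 ≡ 0 (mod 290). So 166 is a zero-divisor.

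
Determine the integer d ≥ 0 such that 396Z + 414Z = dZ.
(396, 414) = (18); d = 18

In the PID Z, (a, b) is generated by gcd(a, b). Compute gcd(414, 396) with the extended Euclidean algorithm, tracking rows (r, s, t) with s·414 + t·396 = r:
  row A: (414, 1, 0)   [1·414 + 0·396 = 414]
  row B: (396, 0, 1)   [0·414 + 1·396 = 396]
  414 = 1·396 + 18   → row C = row A − 1·row B = (18, 1, −1)   [check: 1·414 − 1·396 = 18]
  396 = 22·18 + 0   → remainder 0, stop. gcd = 18 (last nonzero row C).
So gcd(396, 414) = 18, with Bézout identity 1·414 − 1·396 = 18. Containment (⊇): the Bézout identity exhibits 18 as an element of (396, 414), giving (18) ⊆ (396, 414). Containment (⊆): since 18 | 396 and 18 | 414 (396 = 18·22, 414 = 18·23), every Z-linear combination of 396 and 414 is divisible by 18, so (396, 414) ⊆ (18). Therefore (396, 414) = (18), d = 18.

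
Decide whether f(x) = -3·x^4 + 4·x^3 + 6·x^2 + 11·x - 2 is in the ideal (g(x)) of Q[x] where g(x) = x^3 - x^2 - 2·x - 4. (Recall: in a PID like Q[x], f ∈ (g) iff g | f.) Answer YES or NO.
In Q[x] the ideal (g) consists of all multiples of g, so f ∈ (g) iff g | f, i.e. iff the remainder of f on division by g is 0. Divide f by g (g is monic, so eliminate the leading term of the running remainder at each step):
  leading term -3·x^4: subtract (-3·x)·g(x) = -3·x^4 + 3·x^3 + 6·x^2 + 12·x, leaving x^3 - x - 2
  leading term x^3: subtract (1)·g(x) = x^3 - x^2 - 2·x - 4, leaving x^2 + x + 2
The remainder r(x) = x^2 + x + 2 ≠ 0 (and deg r < deg g), so g ∤ f, i.e. f ∉ (g).

Final answer: NO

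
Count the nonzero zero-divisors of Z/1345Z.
Z/1345Z has 272 nonzero zero-divisors

In Z/1345Z each nonzero element is either a unit (gcd with 1345 is 1) or a zero-divisor (gcd > 1). The number of units is φ(1345): factorise 1345 = 5 · 269, so φ(1345) = (5 − 1) · (269 − 1) = 4 · 268 = 1072. The nonzero elements number 1345 − 1 = 1344. Hence the nonzero zero-divisors number 1344 − 1072 = 272.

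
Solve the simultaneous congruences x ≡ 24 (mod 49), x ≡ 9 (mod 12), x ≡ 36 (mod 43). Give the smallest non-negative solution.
The moduli 49, 12, 43 are pairwise coprime, so by the CRT there is a unique solution mod 49·12·43 = 25284.
Solve by successive substitution. Start with x ≡ 24 (mod 49).
  Combine with x ≡ 9 (mod 12): write x = 24 + 49·t and require 24 + 49·t ≡ 9 (mod 12), i.e. 49·t ≡ 9 − 24 ≡ 9 (mod 12). Since 49^(−1) ≡ 1 (mod 12) (49 ≡ 1 (mod 12)), t ≡ 1·9 ≡ 9 (mod 12). So x ≡ 24 + 49·9 = 465 (mod 588).
  Combine with x ≡ 36 (mod 43): write x = 465 + 588·t and require 465 + 588·t ≡ 36 (mod 43), i.e. 588·t ≡ 36 − 465 ≡ 1 (mod 43). Since 588^(−1) ≡ 3 (mod 43) (588 ≡ 29 (mod 43)), t ≡ 3·1 ≡ 3 (mod 43). So x ≡ 465 + 588·3 = 2229 (mod 25284).
Unique solution in [0, 25284): x = 2229.

Final answer: x ≡ 2229 (mod 25284); the representative in [0, 25284) is 2229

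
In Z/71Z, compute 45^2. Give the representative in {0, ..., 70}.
Use repeated squaring. Binary(2) = 10. Walk through the bits of the exponent 2 left-to-right: at each bit after the leading one, square the running value, then multiply by 45 if the bit is 1 (always reducing mod 71):
  bit 1 = 1 (leading): start with 45.
  bit 2 = 0: square 45^2 = 2025 ≡ 37 (mod 71).
Final value: 45^2 ≡ 37 (mod 71).

Final answer: 37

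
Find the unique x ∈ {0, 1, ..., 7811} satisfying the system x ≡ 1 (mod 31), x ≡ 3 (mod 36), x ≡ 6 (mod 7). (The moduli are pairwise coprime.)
x ≡ 4899 (mod 7812); the representative in [0, 7812) is 4899

The moduli 31, 36, 7 are pairwise coprime, so by the CRT there is a unique solution mod 31·36·7 = 7812.
Solve by successive substitution. Start with x ≡ 1 (mod 31).
  Combine with x ≡ 3 (mod 36): write x = 1 + 31·t and require 1 + 31·t ≡ 3 (mod 36), i.e. 31·t ≡ 3 − 1 ≡ 2 (mod 36). Since 31^(−1) ≡ 7 (mod 36), t ≡ 7·2 ≡ 14 (mod 36). So x ≡ 1 + 31·14 = 435 (mod 1116).
  Combine with x ≡ 6 (mod 7): write x = 435 + 1116·t and require 435 + 1116·t ≡ 6 (mod 7), i.e. 1116·t ≡ 6 − 435 ≡ 5 (mod 7). Since 1116^(−1) ≡ 5 (mod 7) (1116 ≡ 3 (mod 7)), t ≡ 5·5 ≡ 4 (mod 7). So x ≡ 435 + 1116·4 = 4899 (mod 7812).
Unique solution in [0, 7812): x = 4899.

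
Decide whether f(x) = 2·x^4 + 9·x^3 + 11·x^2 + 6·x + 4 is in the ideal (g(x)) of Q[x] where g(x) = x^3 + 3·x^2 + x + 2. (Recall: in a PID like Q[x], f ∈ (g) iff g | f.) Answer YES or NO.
NO

In Q[x] the ideal (g) consists of all multiples of g, so f ∈ (g) iff g | f, i.e. iff the remainder of f on division by g is 0. Divide f by g (g is monic, so eliminate the leading term of the running remainder at each step):
  leading term 2·x^4: subtract (2·x)·g(x) = 2·x^4 + 6·x^3 + 2·x^2 + 4·x, leaving 3·x^3 + 9·x^2 + 2·x + 4
  leading term 3·x^3: subtract (3)·g(x) = 3·x^3 + 9·x^2 + 3·x + 6, leaving -x - 2
The remainder r(x) = -x - 2 ≠ 0 (and deg r < deg g), so g ∤ f, i.e. f ∉ (g).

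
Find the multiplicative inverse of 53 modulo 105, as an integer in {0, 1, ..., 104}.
53^(−1) ≡ 2 (mod 105)

Apply the extended Euclidean algorithm to (105, 53), tracking rows (r, s, t) with s·105 + t·53 = r. Each division r_prev = q·r_cur + r_new produces the new row as (previous row) − q·(current row):
  row A: (105, 1, 0)   [1·105 + 0·53 = 105]
  row B: (53, 0, 1)   [0·105 + 1·53 = 53]
  105 = 1·53 + 52   → row C = row A − 1·row B = (52, 1, −1)   [check: 1·105 − 1·53 = 52]
  53 = 1·52 + 1   → row D = row B − 1·row C = (1, −1, 2)   [check: −1·105 + 2·53 = 1]
  52 = 52·1 + 0   → remainder 0, stop. gcd = 1 (last nonzero row D).
The gcd is 1, so 53 is invertible mod 105. The last nonzero row gives −1·105 + 2·53 = 1, so t = 2. So 53^(−1) ≡ 2 (mod 105). Verify: 53 · 2 = 106 ≡ 1 (mod 105). ✓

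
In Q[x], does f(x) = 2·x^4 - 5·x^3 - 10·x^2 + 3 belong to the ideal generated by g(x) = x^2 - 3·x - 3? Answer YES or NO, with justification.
YES

In Q[x] the ideal (g) consists of all multiples of g, so f ∈ (g) iff g | f, i.e. iff the remainder of f on division by g is 0. Divide f by g (g is monic, so eliminate the leading term of the running remainder at each step):
  leading term 2·x^4: subtract (2·x^2)·g(x) = 2·x^4 - 6·x^3 - 6·x^2, leaving x^3 - 4·x^2 + 3
  leading term x^3: subtract (x)·g(x) = x^3 - 3·x^2 - 3·x, leaving -x^2 + 3·x + 3
  leading term -x^2: subtract (-1)·g(x) = -x^2 + 3·x + 3, leaving 0
The remainder is 0, so f(x) = g(x) · h(x) with h(x) = 2·x^2 + x - 1. Hence g | f, i.e. f ∈ (g).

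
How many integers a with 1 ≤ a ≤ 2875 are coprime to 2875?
2200

The number of a ∈ {1, ..., 2875} with gcd(a, 2875) = 1 is by definition Euler's totient φ(2875). φ is multiplicative, with φ(p^e) = p^e − p^(e−1). Factorise 2875 = 5^3 · 23. Then
  φ(2875) = (5^3 − 5^2) · (23 − 1) = 100 · 22 = 2200.
So there are 2200 such integers.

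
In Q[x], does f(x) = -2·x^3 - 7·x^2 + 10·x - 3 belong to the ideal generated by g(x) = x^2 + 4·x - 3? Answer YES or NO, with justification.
In Q[x] the ideal (g) consists of all multiples of g, so f ∈ (g) iff g | f, i.e. iff the remainder of f on division by g is 0. Divide f by g (g is monic, so eliminate the leading term of the running remainder at each step):
  leading term -2·x^3: subtract (-2·x)·g(x) = -2·x^3 - 8·x^2 + 6·x, leaving x^2 + 4·x - 3
  leading term x^2: subtract (1)·g(x) = x^2 + 4·x - 3, leaving 0
The remainder is 0, so f(x) = g(x) · h(x) with h(x) = 1 - 2·x. Hence g | f, i.e. f ∈ (g).

Final answer: YES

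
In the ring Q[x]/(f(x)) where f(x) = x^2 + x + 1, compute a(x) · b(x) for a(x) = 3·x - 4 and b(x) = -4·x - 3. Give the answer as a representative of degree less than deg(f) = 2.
First multiply in Q[x] without reducing: a · b = -12·x^2 + 7·x + 12. Now divide by f(x) = x^2 + x + 1, eliminating the leading term at each step:
  leading term -12·x^2: subtract (-12)·f(x) = -12·x^2 - 12·x - 12, leaving 19·x + 24
The degree is now < 2, so this is the remainder. Hence a · b ≡ 19·x + 24 in Q[x]/(f).

Final answer: a · b ≡ 19·x + 24 (mod f(x))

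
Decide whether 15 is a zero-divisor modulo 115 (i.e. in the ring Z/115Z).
gcd(15, 115) = 5 > 1, so 15 is not a unit in Z/115Z. In Z/nZ every nonzero non-unit is a zero-divisor: explicitly, take b = 115/gcd = 23 ≠ 0 (mod 115); then 15·23 = 345 = 3·115, i.e. 15·23 ≡ 0 (mod 115). So 15 is a zero-divisor.

Final answer: YES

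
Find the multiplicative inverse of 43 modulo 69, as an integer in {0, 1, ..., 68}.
43^(−1) ≡ 61 (mod 69)

Apply the extended Euclidean algorithm to (69, 43), tracking rows (r, s, t) with s·69 + t·43 = r. Each division r_prev = q·r_cur + r_new produces the new row as (previous row) − q·(current row):
  row A: (69, 1, 0)   [1·69 + 0·43 = 69]
  row B: (43, 0, 1)   [0·69 + 1·43 = 43]
  69 = 1·43 + 26   → row C = row A − 1·row B = (26, 1, −1)   [check: 1·69 − 1·43 = 26]
  43 = 1·26 + 17   → row D = row B − 1·row C = (17, −1, 2)   [check: −1·69 + 2·43 = 17]
  26 = 1·17 + 9   → row E = row C − 1·row D = (9, 2, −3)   [check: 2·69 − 3·43 = 9]
  17 = 1·9 + 8   → row F = row D − 1·row E = (8, −3, 5)   [check: −3·69 + 5·43 = 8]
  9 = 1·8 + 1   → row G = row E − 1·row F = (1, 5, −8)   [check: 5·69 − 8·43 = 1]
  8 = 8·1 + 0   → remainder 0, stop. gcd = 1 (last nonzero row G).
The gcd is 1, so 43 is invertible mod 69. The last nonzero row gives 5·69 − 8·43 = 1, so t = −8. So 43^(−1) ≡ −8 ≡ 61 (mod 69). Verify: 43 · 61 = 2623 ≡ 1 (mod 69). ✓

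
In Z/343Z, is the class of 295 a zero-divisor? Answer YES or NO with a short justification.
gcd(295, 343) = 1, so 295 is a unit in Z/343Z (it has a multiplicative inverse). A unit cannot be a zero-divisor: if 295·b ≡ 0 then multiplying both sides by 295^(−1) gives b ≡ 0. So 295 is not a zero-divisor.

Final answer: NO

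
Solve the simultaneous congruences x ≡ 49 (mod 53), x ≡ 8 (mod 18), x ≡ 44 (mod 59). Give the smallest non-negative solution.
The moduli 53, 18, 59 are pairwise coprime, so by the CRT there is a unique solution mod 53·18·59 = 56286.
Solve by successive substitution. Start with x ≡ 49 (mod 53).
  Combine with x ≡ 8 (mod 18): write x = 49 + 53·t and require 49 + 53·t ≡ 8 (mod 18), i.e. 53·t ≡ 8 − 49 ≡ 13 (mod 18). Since 53^(−1) ≡ 17 (mod 18) (53 ≡ 17 (mod 18)), t ≡ 17·13 ≡ 5 (mod 18). So x ≡ 49 + 53·5 = 314 (mod 954).
  Combine with x ≡ 44 (mod 59): write x = 314 + 954·t and require 314 + 954·t ≡ 44 (mod 59), i.e. 954·t ≡ 44 − 314 ≡ 25 (mod 59). Since 954^(−1) ≡ 6 (mod 59) (954 ≡ 10 (mod 59)), t ≡ 6·25 ≡ 32 (mod 59). So x ≡ 314 + 954·32 = 30842 (mod 56286).
Unique solution in [0, 56286): x = 30842.

Final answer: x ≡ 30842 (mod 56286); the representative in [0, 56286) is 30842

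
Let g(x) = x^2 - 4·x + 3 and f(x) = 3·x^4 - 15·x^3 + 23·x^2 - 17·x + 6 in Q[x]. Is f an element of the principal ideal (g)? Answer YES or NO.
YES

In Q[x] the ideal (g) consists of all multiples of g, so f ∈ (g) iff g | f, i.e. iff the remainder of f on division by g is 0. Divide f by g (g is monic, so eliminate the leading term of the running remainder at each step):
  leading term 3·x^4: subtract (3·x^2)·g(x) = 3·x^4 - 12·x^3 + 9·x^2, leaving -3·x^3 + 14·x^2 - 17·x + 6
  leading term -3·x^3: subtract (-3·x)·g(x) = -3·x^3 + 12·x^2 - 9·x, leaving 2·x^2 - 8·x + 6
  leading term 2·x^2: subtract (2)·g(x) = 2·x^2 - 8·x + 6, leaving 0
The remainder is 0, so f(x) = g(x) · h(x) with h(x) = 3·x^2 - 3·x + 2. Hence g | f, i.e. f ∈ (g).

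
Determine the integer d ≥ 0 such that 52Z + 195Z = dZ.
In the PID Z, (a, b) is generated by gcd(a, b). Compute gcd(195, 52) with the extended Euclidean algorithm, tracking rows (r, s, t) with s·195 + t·52 = r:
  row A: (195, 1, 0)   [1·195 + 0·52 = 195]
  row B: (52, 0, 1)   [0·195 + 1·52 = 52]
  195 = 3·52 + 39   → row C = row A − 3·row B = (39, 1, −3)   [check: 1·195 − 3·52 = 39]
  52 = 1·39 + 13   → row D = row B − 1·row C = (13, −1, 4)   [check: −1·195 + 4·52 = 13]
  39 = 3·13 + 0   → remainder 0, stop. gcd = 13 (last nonzero row D).
So gcd(52, 195) = 13, with Bézout identity −1·195 + 4·52 = 13. Containment (⊇): the Bézout identity exhibits 13 as an element of (52, 195), giving (13) ⊆ (52, 195). Containment (⊆): since 13 | 52 and 13 | 195 (52 = 13·4, 195 = 13·15), every Z-linear combination of 52 and 195 is divisible by 13, so (52, 195) ⊆ (13). Therefore (52, 195) = (13), d = 13.

Final answer: (52, 195) = (13); d = 13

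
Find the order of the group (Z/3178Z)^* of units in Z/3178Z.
|(Z/3178Z)^*| = 1356

(Z/3178Z)^* consists of the classes a with gcd(a, 3178) = 1, so its order is φ(3178). φ is multiplicative, with φ(p^e) = p^e − p^(e−1). Factorise 3178 = 2 · 7 · 227. Then
  φ(3178) = (2 − 1) · (7 − 1) · (227 − 1) = 1 · 6 · 226 = 1356.
Thus |(Z/3178Z)^*| = 1356.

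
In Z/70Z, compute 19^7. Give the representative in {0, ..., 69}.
19

Use repeated squaring. Binary(7) = 111. Walk through the bits of the exponent 7 left-to-right: at each bit after the leading one, square the running value, then multiply by 19 if the bit is 1 (always reducing mod 70):
  bit 1 = 1 (leading): start with 19.
  bit 2 = 1: square 19^2 = 361 ≡ 11; bit is 1, so multiply 11·19 = 209 ≡ 69 (mod 70).
  bit 3 = 1: square 69^2 = 4761 ≡ 1; bit is 1, so multiply 1·19 = 19 (mod 70).
Final value: 19^7 ≡ 19 (mod 70).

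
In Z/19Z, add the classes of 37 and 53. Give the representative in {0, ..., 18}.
Reduce the summands first: 37 ≡ 18, 53 ≡ 15 (mod 19), so 37 + 53 ≡ 18 + 15 (mod 19). 18 + 15 = 33; 33 = 1·19 + 14, so (37 + 53) mod 19 = 14.

Final answer: 14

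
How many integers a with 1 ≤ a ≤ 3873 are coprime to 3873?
The number of a ∈ {1, ..., 3873} with gcd(a, 3873) = 1 is by definition Euler's totient φ(3873). φ is multiplicative, with φ(p^e) = p^e − p^(e−1). Factorise 3873 = 3 · 1291. Then
  φ(3873) = (3 − 1) · (1291 − 1) = 2 · 1290 = 2580.
So there are 2580 such integers.

Final answer: 2580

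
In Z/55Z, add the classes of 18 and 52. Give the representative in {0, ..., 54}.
Both summands are already reduced mod 55. 18 + 52 = 70; 70 = 1·55 + 15, so (18 + 52) mod 55 = 15.

Final answer: 15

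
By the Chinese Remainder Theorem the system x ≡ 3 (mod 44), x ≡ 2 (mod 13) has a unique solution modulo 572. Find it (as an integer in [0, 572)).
x ≡ 223 (mod 572); the representative in [0, 572) is 223

The moduli 44, 13 are pairwise coprime, so by the CRT there is a unique solution mod 44·13 = 572.
Solve by successive substitution. Start with x ≡ 3 (mod 44).
  Combine with x ≡ 2 (mod 13): write x = 3 + 44·t and require 3 + 44·t ≡ 2 (mod 13), i.e. 44·t ≡ 2 − 3 ≡ 12 (mod 13). Since 44^(−1) ≡ 8 (mod 13) (44 ≡ 5 (mod 13)), t ≡ 8·12 ≡ 5 (mod 13). So x ≡ 3 + 44·5 = 223 (mod 572).
Unique solution in [0, 572): x = 223.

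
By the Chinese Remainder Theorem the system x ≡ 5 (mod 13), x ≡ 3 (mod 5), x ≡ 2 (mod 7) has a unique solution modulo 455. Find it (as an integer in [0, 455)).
The moduli 13, 5, 7 are pairwise coprime, so by the CRT there is a unique solution mod 13·5·7 = 455.
Solve by successive substitution. Start with x ≡ 5 (mod 13).
  Combine with x ≡ 3 (mod 5): write x = 5 + 13·t and require 5 + 13·t ≡ 3 (mod 5), i.e. 13·t ≡ 3 − 5 ≡ 3 (mod 5). Since 13^(−1) ≡ 2 (mod 5) (13 ≡ 3 (mod 5)), t ≡ 2·3 ≡ 1 (mod 5). So x ≡ 5 + 13·1 = 18 (mod 65).
  Combine with x ≡ 2 (mod 7): write x = 18 + 65·t and require 18 + 65·t ≡ 2 (mod 7), i.e. 65·t ≡ 2 − 18 ≡ 5 (mod 7). Since 65^(−1) ≡ 4 (mod 7) (65 ≡ 2 (mod 7)), t ≡ 4·5 ≡ 6 (mod 7). So x ≡ 18 + 65·6 = 408 (mod 455).
Unique solution in [0, 455): x = 408.

Final answer: x ≡ 408 (mod 455); the representative in [0, 455) is 408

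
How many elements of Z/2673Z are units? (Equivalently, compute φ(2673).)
An element a ∈ Z/2673Z is a unit iff gcd(a, 2673) = 1, so the number of units is φ(2673). φ is multiplicative, with φ(p^e) = p^e − p^(e−1). Factorise 2673 = 3^5 · 11. Then
  φ(2673) = (3^5 − 3^4) · (11 − 1) = 162 · 10 = 1620.

Final answer: Z/2673Z has φ(2673) = 1620 units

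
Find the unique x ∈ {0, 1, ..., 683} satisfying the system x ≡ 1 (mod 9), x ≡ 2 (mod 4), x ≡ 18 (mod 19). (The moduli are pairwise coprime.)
x ≡ 550 (mod 684); the representative in [0, 684) is 550

The moduli 9, 4, 19 are pairwise coprime, so by the CRT there is a unique solution mod 9·4·19 = 684.
Solve by successive substitution. Start with x ≡ 1 (mod 9).
  Combine with x ≡ 2 (mod 4): write x = 1 + 9·t and require 1 + 9·t ≡ 2 (mod 4), i.e. 9·t ≡ 2 − 1 ≡ 1 (mod 4). Since 9^(−1) ≡ 1 (mod 4) (9 ≡ 1 (mod 4)), t ≡ 1·1 ≡ 1 (mod 4). So x ≡ 1 + 9·1 = 10 (mod 36).
  Combine with x ≡ 18 (mod 19): write x = 10 + 36·t and require 10 + 36·t ≡ 18 (mod 19), i.e. 36·t ≡ 18 − 10 ≡ 8 (mod 19). Since 36^(−1) ≡ 9 (mod 19) (36 ≡ 17 (mod 19)), t ≡ 9·8 ≡ 15 (mod 19). So x ≡ 10 + 36·15 = 550 (mod 684).
Unique solution in [0, 684): x = 550.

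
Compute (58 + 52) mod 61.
49

Both summands are already reduced mod 61. 58 + 52 = 110; 110 = 1·61 + 49, so (58 + 52) mod 61 = 49.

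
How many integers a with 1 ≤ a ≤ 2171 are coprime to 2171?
1992

The number of a ∈ {1, ..., 2171} with gcd(a, 2171) = 1 is by definition Euler's totient φ(2171). φ is multiplicative, with φ(p^e) = p^e − p^(e−1). Factorise 2171 = 13 · 167. Then
  φ(2171) = (13 − 1) · (167 − 1) = 12 · 166 = 1992.
So there are 1992 such integers.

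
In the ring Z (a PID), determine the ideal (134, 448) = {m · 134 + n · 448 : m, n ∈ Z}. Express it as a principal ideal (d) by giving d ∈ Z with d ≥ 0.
In the PID Z, (a, b) is generated by gcd(a, b). Compute gcd(448, 134) with the extended Euclidean algorithm, tracking rows (r, s, t) with s·448 + t·134 = r:
  row A: (448, 1, 0)   [1·448 + 0·134 = 448]
  row B: (134, 0, 1)   [0·448 + 1·134 = 134]
  448 = 3·134 + 46   → row C = row A − 3·row B = (46, 1, −3)   [check: 1·448 − 3·134 = 46]
  134 = 2·46 + 42   → row D = row B − 2·row C = (42, −2, 7)   [check: −2·448 + 7·134 = 42]
  46 = 1·42 + 4   → row E = row C − 1·row D = (4, 3, −10)   [check: 3·448 − 10·134 = 4]
  42 = 10·4 + 2   → row F = row D − 10·row E = (2, −32, 107)   [check: −32·448 + 107·134 = 2]
  4 = 2·2 + 0   → remainder 0, stop. gcd = 2 (last nonzero row F).
So gcd(134, 448) = 2, with Bézout identity −32·448 + 107·134 = 2. Containment (⊇): the Bézout identity exhibits 2 as an element of (134, 448), giving (2) ⊆ (134, 448). Containment (⊆): since 2 | 134 and 2 | 448 (134 = 2·67, 448 = 2·224), every Z-linear combination of 134 and 448 is divisible by 2, so (134, 448) ⊆ (2). Therefore (134, 448) = (2), d = 2.

Final answer: (134, 448) = (2); d = 2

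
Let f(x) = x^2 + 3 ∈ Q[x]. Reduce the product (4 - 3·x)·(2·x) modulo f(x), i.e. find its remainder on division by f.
a · b ≡ 8·x + 18 (mod f(x))

First multiply in Q[x] without reducing: a · b = -6·x^2 + 8·x. Now divide by f(x) = x^2 + 3, eliminating the leading term at each step:
  leading term -6·x^2: subtract (-6)·f(x) = -6·x^2 - 18, leaving 8·x + 18
The degree is now < 2, so this is the remainder. Hence a · b ≡ 8·x + 18 in Q[x]/(f).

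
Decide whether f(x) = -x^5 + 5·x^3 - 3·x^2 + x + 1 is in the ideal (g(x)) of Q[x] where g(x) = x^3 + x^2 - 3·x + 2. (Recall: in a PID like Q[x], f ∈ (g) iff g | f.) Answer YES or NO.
NO

In Q[x] the ideal (g) consists of all multiples of g, so f ∈ (g) iff g | f, i.e. iff the remainder of f on division by g is 0. Divide f by g (g is monic, so eliminate the leading term of the running remainder at each step):
  leading term -x^5: subtract (-x^2)·g(x) = -x^5 - x^4 + 3·x^3 - 2·x^2, leaving x^4 + 2·x^3 - x^2 + x + 1
  leading term x^4: subtract (x)·g(x) = x^4 + x^3 - 3·x^2 + 2·x, leaving x^3 + 2·x^2 - x + 1
  leading term x^3: subtract (1)·g(x) = x^3 + x^2 - 3·x + 2, leaving x^2 + 2·x - 1
The remainder r(x) = x^2 + 2·x - 1 ≠ 0 (and deg r < deg g), so g ∤ f, i.e. f ∉ (g).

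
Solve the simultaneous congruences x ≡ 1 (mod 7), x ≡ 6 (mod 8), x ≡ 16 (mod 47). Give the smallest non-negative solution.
The moduli 7, 8, 47 are pairwise coprime, so by the CRT there is a unique solution mod 7·8·47 = 2632.
Solve by successive substitution. Start with x ≡ 1 (mod 7).
  Combine with x ≡ 6 (mod 8): write x = 1 + 7·t and require 1 + 7·t ≡ 6 (mod 8), i.e. 7·t ≡ 6 − 1 ≡ 5 (mod 8). Since 7^(−1) ≡ 7 (mod 8), t ≡ 7·5 ≡ 3 (mod 8). So x ≡ 1 + 7·3 = 22 (mod 56).
  Combine with x ≡ 16 (mod 47): write x = 22 + 56·t and require 22 + 56·t ≡ 16 (mod 47), i.e. 56·t ≡ 16 − 22 ≡ 41 (mod 47). Since 56^(−1) ≡ 21 (mod 47) (56 ≡ 9 (mod 47)), t ≡ 21·41 ≡ 15 (mod 47). So x ≡ 22 + 56·15 = 862 (mod 2632).
Unique solution in [0, 2632): x = 862.

Final answer: x ≡ 862 (mod 2632); the representative in [0, 2632) is 862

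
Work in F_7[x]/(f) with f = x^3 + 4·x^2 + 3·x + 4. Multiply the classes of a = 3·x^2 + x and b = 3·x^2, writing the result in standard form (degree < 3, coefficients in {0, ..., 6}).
Multiply as integer polynomials: a · b = 9·x^4 + 3·x^3. Reducing coefficients mod 7: a · b ≡ 2·x^4 + 3·x^3. Now divide by f(x) = x^3 + 4·x^2 + 3·x + 4 in F_7[x], eliminating the leading term at each step:
  leading term 2·x^4: subtract (2·x)·f(x) = 2·x^4 + x^3 + 6·x^2 + x, leaving 2·x^3 + x^2 + 6·x (coefficients mod 7)
  leading term 2·x^3: subtract (2)·f(x) = 2·x^3 + x^2 + 6·x + 1, leaving 6 (coefficients mod 7)
The degree is now < 3, so this is the remainder. Hence a · b ≡ 6 in F_7[x]/(f).

Final answer: a · b ≡ 6 (mod f(x))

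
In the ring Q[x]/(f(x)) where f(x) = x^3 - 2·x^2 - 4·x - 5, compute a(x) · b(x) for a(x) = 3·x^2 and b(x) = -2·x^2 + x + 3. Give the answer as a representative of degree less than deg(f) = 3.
a · b ≡ -33·x^2 - 66·x - 45 (mod f(x))

First multiply in Q[x] without reducing: a · b = -6·x^4 + 3·x^3 + 9·x^2. Now divide by f(x) = x^3 - 2·x^2 - 4·x - 5, eliminating the leading term at each step:
  leading term -6·x^4: subtract (-6·x)·f(x) = -6·x^4 + 12·x^3 + 24·x^2 + 30·x, leaving -9·x^3 - 15·x^2 - 30·x
  leading term -9·x^3: subtract (-9)·f(x) = -9·x^3 + 18·x^2 + 36·x + 45, leaving -33·x^2 - 66·x - 45
The degree is now < 3, so this is the remainder. Hence a · b ≡ -33·x^2 - 66·x - 45 in Q[x]/(f).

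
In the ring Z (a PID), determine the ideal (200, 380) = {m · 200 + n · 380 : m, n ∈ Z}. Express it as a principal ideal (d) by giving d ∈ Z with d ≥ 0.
In the PID Z, (a, b) is generated by gcd(a, b). Compute gcd(380, 200) with the extended Euclidean algorithm, tracking rows (r, s, t) with s·380 + t·200 = r:
  row A: (380, 1, 0)   [1·380 + 0·200 = 380]
  row B: (200, 0, 1)   [0·380 + 1·200 = 200]
  380 = 1·200 + 180   → row C = row A − 1·row B = (180, 1, −1)   [check: 1·380 − 1·200 = 180]
  200 = 1·180 + 20   → row D = row B − 1·row C = (20, −1, 2)   [check: −1·380 + 2·200 = 20]
  180 = 9·20 + 0   → remainder 0, stop. gcd = 20 (last nonzero row D).
So gcd(200, 380) = 20, with Bézout identity −1·380 + 2·200 = 20. Containment (⊇): the Bézout identity exhibits 20 as an element of (200, 380), giving (20) ⊆ (200, 380). Containment (⊆): since 20 | 200 and 20 | 380 (200 = 20·10, 380 = 20·19), every Z-linear combination of 200 and 380 is divisible by 20, so (200, 380) ⊆ (20). Therefore (200, 380) = (20), d = 20.

Final answer: (200, 380) = (20); d = 20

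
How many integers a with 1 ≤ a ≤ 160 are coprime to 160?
The number of a ∈ {1, ..., 160} with gcd(a, 160) = 1 is by definition Euler's totient φ(160). φ is multiplicative, with φ(p^e) = p^e − p^(e−1). Factorise 160 = 2^5 · 5. Then
  φ(160) = (2^5 − 2^4) · (5 − 1) = 16 · 4 = 64.
So there are 64 such integers.

Final answer: 64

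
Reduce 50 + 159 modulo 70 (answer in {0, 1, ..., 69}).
69

Reduce the summands first: 159 ≡ 19 (mod 70), so 50 + 159 ≡ 50 + 19 (mod 70). 50 + 19 = 69; 69 = 0·70 + 69, so (50 + 159) mod 70 = 69.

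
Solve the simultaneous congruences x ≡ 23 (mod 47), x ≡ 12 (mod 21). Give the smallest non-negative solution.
The moduli 47, 21 are pairwise coprime, so by the CRT there is a unique solution mod 47·21 = 987.
Solve by successive substitution. Start with x ≡ 23 (mod 47).
  Combine with x ≡ 12 (mod 21): write x = 23 + 47·t and require 23 + 47·t ≡ 12 (mod 21), i.e. 47·t ≡ 12 − 23 ≡ 10 (mod 21). Since 47^(−1) ≡ 17 (mod 21) (47 ≡ 5 (mod 21)), t ≡ 17·10 ≡ 2 (mod 21). So x ≡ 23 + 47·2 = 117 (mod 987).
Unique solution in [0, 987): x = 117.

Final answer: x ≡ 117 (mod 987); the representative in [0, 987) is 117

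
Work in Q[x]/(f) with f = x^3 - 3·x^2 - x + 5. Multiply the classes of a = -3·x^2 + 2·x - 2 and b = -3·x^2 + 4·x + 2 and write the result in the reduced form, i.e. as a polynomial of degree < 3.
a · b ≡ 44·x^2 - 40·x - 49 (mod f(x))

First multiply in Q[x] without reducing: a · b = 9·x^4 - 18·x^3 + 8·x^2 - 4·x - 4. Now divide by f(x) = x^3 - 3·x^2 - x + 5, eliminating the leading term at each step:
  leading term 9·x^4: subtract (9·x)·f(x) = 9·x^4 - 27·x^3 - 9·x^2 + 45·x, leaving 9·x^3 + 17·x^2 - 49·x - 4
  leading term 9·x^3: subtract (9)·f(x) = 9·x^3 - 27·x^2 - 9·x + 45, leaving 44·x^2 - 40·x - 49
The degree is now < 3, so this is the remainder. Hence a · b ≡ 44·x^2 - 40·x - 49 in Q[x]/(f).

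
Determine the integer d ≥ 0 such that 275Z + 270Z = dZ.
(275, 270) = (5); d = 5

In the PID Z, (a, b) is generated by gcd(a, b). Compute gcd(275, 270) with the extended Euclidean algorithm, tracking rows (r, s, t) with s·275 + t·270 = r:
  row A: (275, 1, 0)   [1·275 + 0·270 = 275]
  row B: (270, 0, 1)   [0·275 + 1·270 = 270]
  275 = 1·270 + 5   → row C = row A − 1·row B = (5, 1, −1)   [check: 1·275 − 1·270 = 5]
  270 = 54·5 + 0   → remainder 0, stop. gcd = 5 (last nonzero row C).
So gcd(275, 270) = 5, with Bézout identity 1·275 − 1·270 = 5. Containment (⊇): the Bézout identity exhibits 5 as an element of (275, 270), giving (5) ⊆ (275, 270). Containment (⊆): since 5 | 275 and 5 | 270 (275 = 5·55, 270 = 5·54), every Z-linear combination of 275 and 270 is divisible by 5, so (275, 270) ⊆ (5). Therefore (275, 270) = (5), d = 5.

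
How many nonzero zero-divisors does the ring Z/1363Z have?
Z/1363Z has 74 nonzero zero-divisors

In Z/1363Z each nonzero element is either a unit (gcd with 1363 is 1) or a zero-divisor (gcd > 1). The number of units is φ(1363): factorise 1363 = 29 · 47, so φ(1363) = (29 − 1) · (47 − 1) = 28 · 46 = 1288. The nonzero elements number 1363 − 1 = 1362. Hence the nonzero zero-divisors number 1362 − 1288 = 74.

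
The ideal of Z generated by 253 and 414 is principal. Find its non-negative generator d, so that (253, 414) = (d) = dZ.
In the PID Z, (a, b) is generated by gcd(a, b). Compute gcd(414, 253) with the extended Euclidean algorithm, tracking rows (r, s, t) with s·414 + t·253 = r:
  row A: (414, 1, 0)   [1·414 + 0·253 = 414]
  row B: (253, 0, 1)   [0·414 + 1·253 = 253]
  414 = 1·253 + 161   → row C = row A − 1·row B = (161, 1, −1)   [check: 1·414 − 1·253 = 161]
  253 = 1·161 + 92   → row D = row B − 1·row C = (92, −1, 2)   [check: −1·414 + 2·253 = 92]
  161 = 1·92 + 69   → row E = row C − 1·row D = (69, 2, −3)   [check: 2·414 − 3·253 = 69]
  92 = 1·69 + 23   → row F = row D − 1·row E = (23, −3, 5)   [check: −3·414 + 5·253 = 23]
  69 = 3·23 + 0   → remainder 0, stop. gcd = 23 (last nonzero row F).
So gcd(253, 414) = 23, with Bézout identity −3·414 + 5·253 = 23. Containment (⊇): the Bézout identity exhibits 23 as an element of (253, 414), giving (23) ⊆ (253, 414). Containment (⊆): since 23 | 253 and 23 | 414 (253 = 23·11, 414 = 23·18), every Z-linear combination of 253 and 414 is divisible by 23, so (253, 414) ⊆ (23). Therefore (253, 414) = (23), d = 23.

Final answer: (253, 414) = (23); d = 23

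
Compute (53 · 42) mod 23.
Reduce the factors first: 53 ≡ 7, 42 ≡ 19 (mod 23), so 53 · 42 ≡ 7 · 19 (mod 23). 7 · 19 = 133. Dividing by 23: 133 = 5·23 + 18. So (53 · 42) mod 23 = 18.

Final answer: 18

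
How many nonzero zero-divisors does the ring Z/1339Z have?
In Z/1339Z each nonzero element is either a unit (gcd with 1339 is 1) or a zero-divisor (gcd > 1). The number of units is φ(1339): factorise 1339 = 13 · 103, so φ(1339) = (13 − 1) · (103 − 1) = 12 · 102 = 1224. The nonzero elements number 1339 − 1 = 1338. Hence the nonzero zero-divisors number 1338 − 1224 = 114.

Final answer: Z/1339Z has 114 nonzero zero-divisors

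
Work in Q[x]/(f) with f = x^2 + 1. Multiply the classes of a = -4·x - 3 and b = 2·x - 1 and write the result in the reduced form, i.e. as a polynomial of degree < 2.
a · b ≡ 11 - 2·x (mod f(x))

First multiply in Q[x] without reducing: a · b = -8·x^2 - 2·x + 3. Now divide by f(x) = x^2 + 1, eliminating the leading term at each step:
  leading term -8·x^2: subtract (-8)·f(x) = -8·x^2 - 8, leaving 11 - 2·x
The degree is now < 2, so this is the remainder. Hence a · b ≡ 11 - 2·x in Q[x]/(f).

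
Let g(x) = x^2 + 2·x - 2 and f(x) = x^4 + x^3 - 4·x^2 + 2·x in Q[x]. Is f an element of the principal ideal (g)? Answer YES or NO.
In Q[x] the ideal (g) consists of all multiples of g, so f ∈ (g) iff g | f, i.e. iff the remainder of f on division by g is 0. Divide f by g (g is monic, so eliminate the leading term of the running remainder at each step):
  leading term x^4: subtract (x^2)·g(x) = x^4 + 2·x^3 - 2·x^2, leaving -x^3 - 2·x^2 + 2·x
  leading term -x^3: subtract (-x)·g(x) = -x^3 - 2·x^2 + 2·x, leaving 0
The remainder is 0, so f(x) = g(x) · h(x) with h(x) = x^2 - x. Hence g | f, i.e. f ∈ (g).

Final answer: YES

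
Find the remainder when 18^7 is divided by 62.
Use repeated squaring. Binary(7) = 111. Walk through the bits of the exponent 7 left-to-right: at each bit after the leading one, square the running value, then multiply by 18 if the bit is 1 (always reducing mod 62):
  bit 1 = 1 (leading): start with 18.
  bit 2 = 1: square 18^2 = 324 ≡ 14; bit is 1, so multiply 14·18 = 252 ≡ 4 (mod 62).
  bit 3 = 1: square 4^2 = 16; bit is 1, so multiply 16·18 = 288 ≡ 40 (mod 62).
Final value: 18^7 ≡ 40 (mod 62).

Final answer: 40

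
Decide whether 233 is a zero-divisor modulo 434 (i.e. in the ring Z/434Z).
gcd(233, 434) = 1, so 233 is a unit in Z/434Z (it has a multiplicative inverse). A unit cannot be a zero-divisor: if 233·b ≡ 0 then multiplying both sides by 233^(−1) gives b ≡ 0. So 233 is not a zero-divisor.

Final answer: NO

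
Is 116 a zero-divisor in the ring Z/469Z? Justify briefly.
NO

gcd(116, 469) = 1, so 116 is a unit in Z/469Z (it has a multiplicative inverse). A unit cannot be a zero-divisor: if 116·b ≡ 0 then multiplying both sides by 116^(−1) gives b ≡ 0. So 116 is not a zero-divisor.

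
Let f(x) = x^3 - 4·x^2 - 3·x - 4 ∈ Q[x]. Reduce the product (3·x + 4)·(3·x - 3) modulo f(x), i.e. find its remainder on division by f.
a · b ≡ 9·x^2 + 3·x - 12 (mod f(x))

First multiply in Q[x] without reducing: a · b = 9·x^2 + 3·x - 12. This already has degree < 3, so no reduction is needed. Hence a · b ≡ 9·x^2 + 3·x - 12 in Q[x]/(f).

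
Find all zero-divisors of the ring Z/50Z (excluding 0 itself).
An element a ∈ Z/50Z (with a ≠ 0) is a zero-divisor iff gcd(a, 50) > 1 (because a is a unit precisely when gcd(a, n) = 1, and in Z/nZ every nonzero, non-unit element is a zero-divisor). Scan a = 1, ..., 49 and keep those with gcd(a, 50) > 1:
  gcd(2, 50) = 2, gcd(4, 50) = 2, gcd(5, 50) = 5, gcd(6, 50) = 2, gcd(8, 50) = 2, gcd(10, 50) = 10, gcd(12, 50) = 2, gcd(14, 50) = 2, gcd(15, 50) = 5, gcd(16, 50) = 2, gcd(18, 50) = 2, gcd(20, 50) = 10, gcd(22, 50) = 2, gcd(24, 50) = 2, gcd(25, 50) = 25, gcd(26, 50) = 2, gcd(28, 50) = 2, gcd(30, 50) = 10, gcd(32, 50) = 2, gcd(34, 50) = 2, gcd(35, 50) = 5, gcd(36, 50) = 2, gcd(38, 50) = 2, gcd(40, 50) = 10, gcd(42, 50) = 2, gcd(44, 50) = 2, gcd(45, 50) = 5, gcd(46, 50) = 2, gcd(48, 50) = 2.
All other a ∈ {1, ..., 49} have gcd(a, 50) = 1 and are units. So the nonzero zero-divisors are exactly the 29 values of a appearing in this scan.

Final answer: nonzero zero-divisors of Z/50Z = {2, 4, 5, 6, 8, 10, 12, 14, 15, 16, 18, 20, 22, 24, 25, 26, 28, 30, 32, 34, 35, 36, 38, 40, 42, 44, 45, 46, 48}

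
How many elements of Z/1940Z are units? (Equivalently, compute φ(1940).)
Z/1940Z has φ(1940) = 768 units

An element a ∈ Z/1940Z is a unit iff gcd(a, 1940) = 1, so the number of units is φ(1940). φ is multiplicative, with φ(p^e) = p^e − p^(e−1). Factorise 1940 = 2^2 · 5 · 97. Then
  φ(1940) = (2^2 − 2^1) · (5 − 1) · (97 − 1) = 2 · 4 · 96 = 768.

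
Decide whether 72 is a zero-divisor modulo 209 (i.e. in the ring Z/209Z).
gcd(72, 209) = 1, so 72 is a unit in Z/209Z (it has a multiplicative inverse). A unit cannot be a zero-divisor: if 72·b ≡ 0 then multiplying both sides by 72^(−1) gives b ≡ 0. So 72 is not a zero-divisor.

Final answer: NO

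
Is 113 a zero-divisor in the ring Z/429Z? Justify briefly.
gcd(113, 429) = 1, so 113 is a unit in Z/429Z (it has a multiplicative inverse). A unit cannot be a zero-divisor: if 113·b ≡ 0 then multiplying both sides by 113^(−1) gives b ≡ 0. So 113 is not a zero-divisor.

Final answer: NO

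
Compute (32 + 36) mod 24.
Reduce the summands first: 32 ≡ 8, 36 ≡ 12 (mod 24), so 32 + 36 ≡ 8 + 12 (mod 24). 8 + 12 = 20; 20 = 0·24 + 20, so (32 + 36) mod 24 = 20.

Final answer: 20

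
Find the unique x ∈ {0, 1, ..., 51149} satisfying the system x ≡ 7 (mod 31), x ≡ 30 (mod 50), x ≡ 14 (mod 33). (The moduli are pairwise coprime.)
The moduli 31, 50, 33 are pairwise coprime, so by the CRT there is a unique solution mod 31·50·33 = 51150.
Solve by successive substitution. Start with x ≡ 7 (mod 31).
  Combine with x ≡ 30 (mod 50): write x = 7 + 31·t and require 7 + 31·t ≡ 30 (mod 50), i.e. 31·t ≡ 30 − 7 ≡ 23 (mod 50). Since 31^(−1) ≡ 21 (mod 50), t ≡ 21·23 ≡ 33 (mod 50). So x ≡ 7 + 31·33 = 1030 (mod 1550).
  Combine with x ≡ 14 (mod 33): write x = 1030 + 1550·t and require 1030 + 1550·t ≡ 14 (mod 33), i.e. 1550·t ≡ 14 − 1030 ≡ 7 (mod 33). Since 1550^(−1) ≡ 32 (mod 33) (1550 ≡ 32 (mod 33)), t ≡ 32·7 ≡ 26 (mod 33). So x ≡ 1030 + 1550·26 = 41330 (mod 51150).
Unique solution in [0, 51150): x = 41330.

Final answer: x ≡ 41330 (mod 51150); the representative in [0, 51150) is 41330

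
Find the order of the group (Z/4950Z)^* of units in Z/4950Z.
(Z/4950Z)^* consists of the classes a with gcd(a, 4950) = 1, so its order is φ(4950). φ is multiplicative, with φ(p^e) = p^e − p^(e−1). Factorise 4950 = 2 · 3^2 · 5^2 · 11. Then
  φ(4950) = (2 − 1) · (3^2 − 3^1) · (5^2 − 5^1) · (11 − 1) = 1 · 6 · 20 · 10 = 1200.
Thus |(Z/4950Z)^*| = 1200.

Final answer: |(Z/4950Z)^*| = 1200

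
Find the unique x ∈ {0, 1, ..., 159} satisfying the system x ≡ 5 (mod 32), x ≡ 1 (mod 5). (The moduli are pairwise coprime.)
The moduli 32, 5 are pairwise coprime, so by the CRT there is a unique solution mod 32·5 = 160.
Solve by successive substitution. Start with x ≡ 5 (mod 32).
  Combine with x ≡ 1 (mod 5): write x = 5 + 32·t and require 5 + 32·t ≡ 1 (mod 5), i.e. 32·t ≡ 1 − 5 ≡ 1 (mod 5). Since 32^(−1) ≡ 3 (mod 5) (32 ≡ 2 (mod 5)), t ≡ 3·1 ≡ 3 (mod 5). So x ≡ 5 + 32·3 = 101 (mod 160).
Unique solution in [0, 160): x = 101.

Final answer: x ≡ 101 (mod 160); the representative in [0, 160) is 101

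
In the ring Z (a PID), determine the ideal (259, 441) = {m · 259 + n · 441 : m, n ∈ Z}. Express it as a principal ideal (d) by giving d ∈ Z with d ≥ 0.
In the PID Z, (a, b) is generated by gcd(a, b). Compute gcd(441, 259) with the extended Euclidean algorithm, tracking rows (r, s, t) with s·441 + t·259 = r:
  row A: (441, 1, 0)   [1·441 + 0·259 = 441]
  row B: (259, 0, 1)   [0·441 + 1·259 = 259]
  441 = 1·259 + 182   → row C = row A − 1·row B = (182, 1, −1)   [check: 1·441 − 1·259 = 182]
  259 = 1·182 + 77   → row D = row B − 1·row C = (77, −1, 2)   [check: −1·441 + 2·259 = 77]
  182 = 2·77 + 28   → row E = row C − 2·row D = (28, 3, −5)   [check: 3·441 − 5·259 = 28]
  77 = 2·28 + 21   → row F = row D − 2·row E = (21, −7, 12)   [check: −7·441 + 12·259 = 21]
  28 = 1·21 + 7   → row G = row E − 1·row F = (7, 10, −17)   [check: 10·441 − 17·259 = 7]
  21 = 3·7 + 0   → remainder 0, stop. gcd = 7 (last nonzero row G).
So gcd(259, 441) = 7, with Bézout identity 10·441 − 17·259 = 7. Containment (⊇): the Bézout identity exhibits 7 as an element of (259, 441), giving (7) ⊆ (259, 441). Containment (⊆): since 7 | 259 and 7 | 441 (259 = 7·37, 441 = 7·63), every Z-linear combination of 259 and 441 is divisible by 7, so (259, 441) ⊆ (7). Therefore (259, 441) = (7), d = 7.

Final answer: (259, 441) = (7); d = 7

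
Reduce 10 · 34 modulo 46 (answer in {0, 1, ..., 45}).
Both factors are already reduced mod 46. 10 · 34 = 340. Dividing by 46: 340 = 7·46 + 18. So (10 · 34) mod 46 = 18.

Final answer: 18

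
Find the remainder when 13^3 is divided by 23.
Use repeated squaring. Binary(3) = 11. Walk through the bits of the exponent 3 left-to-right: at each bit after the leading one, square the running value, then multiply by 13 if the bit is 1 (always reducing mod 23):
  bit 1 = 1 (leading): start with 13.
  bit 2 = 1: square 13^2 = 169 ≡ 8; bit is 1, so multiply 8·13 = 104 ≡ 12 (mod 23).
Final value: 13^3 ≡ 12 (mod 23).

Final answer: 12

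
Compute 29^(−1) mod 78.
29^(−1) ≡ 35 (mod 78)

Apply the extended Euclidean algorithm to (78, 29), tracking rows (r, s, t) with s·78 + t·29 = r. Each division r_prev = q·r_cur + r_new produces the new row as (previous row) − q·(current row):
  row A: (78, 1, 0)   [1·78 + 0·29 = 78]
  row B: (29, 0, 1)   [0·78 + 1·29 = 29]
  78 = 2·29 + 20   → row C = row A − 2·row B = (20, 1, −2)   [check: 1·78 − 2·29 = 20]
  29 = 1·20 + 9   → row D = row B − 1·row C = (9, −1, 3)   [check: −1·78 + 3·29 = 9]
  20 = 2·9 + 2   → row E = row C − 2·row D = (2, 3, −8)   [check: 3·78 − 8·29 = 2]
  9 = 4·2 + 1   → row F = row D − 4·row E = (1, −13, 35)   [check: −13·78 + 35·29 = 1]
  2 = 2·1 + 0   → remainder 0, stop. gcd = 1 (last nonzero row F).
The gcd is 1, so 29 is invertible mod 78. The last nonzero row gives −13·78 + 35·29 = 1, so t = 35. So 29^(−1) ≡ 35 (mod 78). Verify: 29 · 35 = 1015 ≡ 1 (mod 78). ✓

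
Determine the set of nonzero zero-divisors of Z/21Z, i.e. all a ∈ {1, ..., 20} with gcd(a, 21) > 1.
An element a ∈ Z/21Z (with a ≠ 0) is a zero-divisor iff gcd(a, 21) > 1 (because a is a unit precisely when gcd(a, n) = 1, and in Z/nZ every nonzero, non-unit element is a zero-divisor). Scan a = 1, ..., 20 and keep those with gcd(a, 21) > 1:
  gcd(3, 21) = 3, gcd(6, 21) = 3, gcd(7, 21) = 7, gcd(9, 21) = 3, gcd(12, 21) = 3, gcd(14, 21) = 7, gcd(15, 21) = 3, gcd(18, 21) = 3.
All other a ∈ {1, ..., 20} have gcd(a, 21) = 1 and are units. So the nonzero zero-divisors are exactly the 8 values of a appearing in this scan.

Final answer: nonzero zero-divisors of Z/21Z = {3, 6, 7, 9, 12, 14, 15, 18}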